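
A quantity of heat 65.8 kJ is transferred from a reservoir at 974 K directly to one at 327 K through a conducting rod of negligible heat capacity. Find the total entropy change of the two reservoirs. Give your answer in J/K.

ΔS_total = 134 J/K

ΔS_hot = −Q/T_H = −65800/974 = -67.56 J/K and ΔS_cold = +Q/T_C = 65800/327 = 201.2 J/K.
ΔS_total = -67.56 + 201.2 = 134 J/K, positive as the second law requires.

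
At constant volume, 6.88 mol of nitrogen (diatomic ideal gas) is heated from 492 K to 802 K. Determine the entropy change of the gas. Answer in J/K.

ΔS = 69.9 J/K

At constant volume, ΔS = nC_V ln(T₂/T₁) with C_V = 5R/2 = 20.79 J mol⁻¹ K⁻¹.
ΔS = 6.88 × 20.79 × ln(802/492) = 69.9 J/K.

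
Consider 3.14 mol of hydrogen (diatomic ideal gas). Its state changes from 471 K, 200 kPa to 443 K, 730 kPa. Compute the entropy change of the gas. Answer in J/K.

ΔS = nC_p ln(T₂/T₁) − nR ln(P₂/P₁), with C_p = 7R/2 = 29.1 J mol⁻¹ K⁻¹ for a diatomic ideal gas.
ΔS = 3.14 × [29.1 × ln(443/471) − 8.314 × ln(730/200)] = -39.4 J/K.

ΔS = -39.4 J/K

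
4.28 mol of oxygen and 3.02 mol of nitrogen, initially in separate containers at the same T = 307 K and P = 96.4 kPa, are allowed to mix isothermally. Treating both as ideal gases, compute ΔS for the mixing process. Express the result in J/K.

ΔS_mix = 41.2 J/K

Mole fractions: x_A = 4.28/7.3 = 0.586, x_B = 0.414.
ΔS_mix = −R(n_A ln x_A + n_B ln x_B) = −8.314 × (4.28 ln 0.586 + 3.02 ln 0.414) = 41.2 J/K.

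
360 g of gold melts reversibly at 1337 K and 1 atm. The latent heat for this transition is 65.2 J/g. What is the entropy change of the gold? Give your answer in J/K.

ΔS = 17.6 J/K

Heat absorbed by the substance: Q = mL = 360 × 65.2 = 23472 J.
At constant T, ΔS = Q_rev/T = 23472 / 1337 = 17.6 J/K.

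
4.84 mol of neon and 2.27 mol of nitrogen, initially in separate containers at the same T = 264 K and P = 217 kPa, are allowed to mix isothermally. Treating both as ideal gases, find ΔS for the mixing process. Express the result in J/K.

Mole fractions: x_A = 4.84/7.11 = 0.681, x_B = 0.319.
ΔS_mix = −R(n_A ln x_A + n_B ln x_B) = −8.314 × (4.84 ln 0.681 + 2.27 ln 0.319) = 37 J/K.

ΔS_mix = 37 J/K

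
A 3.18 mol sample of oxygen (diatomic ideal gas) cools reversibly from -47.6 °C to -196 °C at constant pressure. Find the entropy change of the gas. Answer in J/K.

ΔS = -99.3 J/K

In kelvin: T₁ = 225.55 K, T₂ = 77.15 K. At constant pressure, ΔS = nC_p ln(T₂/T₁) with C_p = 7R/2 = 29.1 J mol⁻¹ K⁻¹.
ΔS = 3.18 × 29.1 × ln(77.15/225.55) = -99.3 J/K.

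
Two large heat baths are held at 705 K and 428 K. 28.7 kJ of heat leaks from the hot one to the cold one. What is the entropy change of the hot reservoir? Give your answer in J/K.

ΔS_hot = -40.7 J/K

The hot reservoir loses heat Q, so ΔS_hot = −Q/T_H = −28700/705 = -40.7 J/K.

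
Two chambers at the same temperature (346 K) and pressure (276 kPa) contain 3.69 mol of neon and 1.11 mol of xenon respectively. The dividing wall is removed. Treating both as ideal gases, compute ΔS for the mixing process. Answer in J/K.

Mole fractions: x_A = 3.69/4.8 = 0.769, x_B = 0.231.
ΔS_mix = −R(n_A ln x_A + n_B ln x_B) = −8.314 × (3.69 ln 0.769 + 1.11 ln 0.231) = 21.6 J/K.

ΔS_mix = 21.6 J/K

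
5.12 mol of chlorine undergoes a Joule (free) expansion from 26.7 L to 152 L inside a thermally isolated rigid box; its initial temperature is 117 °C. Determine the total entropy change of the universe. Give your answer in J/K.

No heat is exchanged and no work is done, so the ideal-gas temperature stays constant.
Entropy is a state function; using a reversible isothermal path, ΔS_gas = nR ln(V₂/V₁) = 5.12 × 8.314 × ln(152/26.7) = 74 J/K.
The insulated surroundings exchange no heat, so ΔS_surr = 0 and ΔS_universe = ΔS_gas.

ΔS_universe = 74 J/K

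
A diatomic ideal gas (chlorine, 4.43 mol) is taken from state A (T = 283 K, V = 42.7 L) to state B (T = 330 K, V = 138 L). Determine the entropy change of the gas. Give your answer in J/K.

Entropy is a state function: ΔS = nC_V ln(T₂/T₁) + nR ln(V₂/V₁), with C_V = 5R/2 = 20.79 J mol⁻¹ K⁻¹ for a diatomic ideal gas.
ΔS = 4.43 × [20.79 × ln(330/283) + 8.314 × ln(138/42.7)] = 57.4 J/K.

ΔS = 57.4 J/K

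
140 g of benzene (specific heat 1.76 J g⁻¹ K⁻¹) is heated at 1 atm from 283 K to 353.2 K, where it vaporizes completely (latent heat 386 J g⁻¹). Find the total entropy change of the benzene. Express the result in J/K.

ΔS = 208 J/K

Warming step: ΔS₁ = m c ln(T_tr/T_i) = 140 × 1.76 × ln(353.2/283) = 54.6 J/K.
Phase change: ΔS₂ = +mL/T_tr = 140 × 386 / 353.2 = 153 J/K.
ΔS_total = (54.6) + (153) = 208 J/K.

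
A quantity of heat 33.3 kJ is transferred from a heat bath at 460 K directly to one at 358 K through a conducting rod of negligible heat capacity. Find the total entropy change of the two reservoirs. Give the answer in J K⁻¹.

ΔS_total = 20.6 J/K

ΔS_hot = −Q/T_H = −33300/460 = -72.39 J/K and ΔS_cold = +Q/T_C = 33300/358 = 93.02 J/K.
ΔS_total = -72.39 + 93.02 = 20.6 J/K, positive as the second law requires.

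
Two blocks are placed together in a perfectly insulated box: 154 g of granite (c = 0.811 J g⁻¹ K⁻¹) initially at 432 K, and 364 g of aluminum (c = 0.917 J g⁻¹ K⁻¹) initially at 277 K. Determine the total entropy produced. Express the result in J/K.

Energy balance: T_f = (m₁c₁T₁ + m₂c₂T₂)/(m₁c₁ + m₂c₂) = 319.2 K.
ΔS₁ = m₁c₁ ln(T_f/T₁) = 124.894 × ln(319.2/432) = -37.792 J/K.
ΔS₂ = m₂c₂ ln(T_f/T₂) = 333.788 × ln(319.2/277) = 47.336 J/K.
ΔS_total = -37.792 + 47.336 = 9.54 J/K.

ΔS_total = 9.54 J/K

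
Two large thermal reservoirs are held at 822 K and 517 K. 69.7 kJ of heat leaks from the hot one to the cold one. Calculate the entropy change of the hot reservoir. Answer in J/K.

ΔS_hot = -84.8 J/K

The hot reservoir loses heat Q, so ΔS_hot = −Q/T_H = −69700/822 = -84.8 J/K.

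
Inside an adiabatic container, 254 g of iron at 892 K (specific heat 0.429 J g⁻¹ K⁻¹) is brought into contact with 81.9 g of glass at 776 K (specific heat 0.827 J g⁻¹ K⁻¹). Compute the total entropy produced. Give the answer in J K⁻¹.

ΔS_total = 0.401 J/K

Energy balance: T_f = (m₁c₁T₁ + m₂c₂T₂)/(m₁c₁ + m₂c₂) = 847.54 K.
ΔS₁ = m₁c₁ ln(T_f/T₁) = 108.966 × ln(847.54/892) = -5.572 J/K.
ΔS₂ = m₂c₂ ln(T_f/T₂) = 67.7313 × ln(847.54/776) = 5.973 J/K.
ΔS_total = -5.572 + 5.973 = 0.401 J/K.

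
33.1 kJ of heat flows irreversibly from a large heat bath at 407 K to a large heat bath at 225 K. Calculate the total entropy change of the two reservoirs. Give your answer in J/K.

ΔS_total = 65.8 J/K

ΔS_hot = −Q/T_H = −33100/407 = -81.33 J/K and ΔS_cold = +Q/T_C = 33100/225 = 147.1 J/K.
ΔS_total = -81.33 + 147.1 = 65.8 J/K, positive as the second law requires.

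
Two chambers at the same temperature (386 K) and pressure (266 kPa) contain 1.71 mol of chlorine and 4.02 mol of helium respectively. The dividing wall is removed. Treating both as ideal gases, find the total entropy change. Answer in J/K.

ΔS_mix = 29 J/K

Mole fractions: x_A = 1.71/5.73 = 0.298, x_B = 0.702.
ΔS_mix = −R(n_A ln x_A + n_B ln x_B) = −8.314 × (1.71 ln 0.298 + 4.02 ln 0.702) = 29 J/K.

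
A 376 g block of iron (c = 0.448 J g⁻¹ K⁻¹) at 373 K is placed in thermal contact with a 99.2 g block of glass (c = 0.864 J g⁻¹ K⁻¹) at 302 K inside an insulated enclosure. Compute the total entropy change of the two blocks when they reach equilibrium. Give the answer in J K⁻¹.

Energy balance: T_f = (m₁c₁T₁ + m₂c₂T₂)/(m₁c₁ + m₂c₂) = 349.06 K.
ΔS₁ = m₁c₁ ln(T_f/T₁) = 168.448 × ln(349.06/373) = -11.175 J/K.
ΔS₂ = m₂c₂ ln(T_f/T₂) = 85.7088 × ln(349.06/302) = 12.411 J/K.
ΔS_total = -11.175 + 12.411 = 1.24 J/K.

ΔS_total = 1.24 J/K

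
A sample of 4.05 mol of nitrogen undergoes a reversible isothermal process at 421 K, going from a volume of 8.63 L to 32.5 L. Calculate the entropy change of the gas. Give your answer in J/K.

For an isothermal ideal gas ΔS_gas = nR ln(V₂/V₁) = 4.05 × 8.314 × ln(32.5/8.63) = 44.6 J/K.

ΔS_gas = 44.6 J/K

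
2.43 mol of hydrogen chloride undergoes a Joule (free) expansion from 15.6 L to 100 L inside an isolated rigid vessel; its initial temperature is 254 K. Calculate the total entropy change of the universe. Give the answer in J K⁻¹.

No heat is exchanged and no work is done, so the ideal-gas temperature stays constant.
Entropy is a state function; using a reversible isothermal path, ΔS_gas = nR ln(V₂/V₁) = 2.43 × 8.314 × ln(100/15.6) = 37.5 J/K.
The insulated surroundings exchange no heat, so ΔS_surr = 0 and ΔS_universe = ΔS_gas.

ΔS_universe = 37.5 J/K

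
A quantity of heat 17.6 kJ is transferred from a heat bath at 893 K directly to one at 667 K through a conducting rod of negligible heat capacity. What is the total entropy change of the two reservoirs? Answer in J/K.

ΔS_hot = −Q/T_H = −17600/893 = -19.71 J/K and ΔS_cold = +Q/T_C = 17600/667 = 26.39 J/K.
ΔS_total = -19.71 + 26.39 = 6.68 J/K, positive as the second law requires.

ΔS_total = 6.68 J/K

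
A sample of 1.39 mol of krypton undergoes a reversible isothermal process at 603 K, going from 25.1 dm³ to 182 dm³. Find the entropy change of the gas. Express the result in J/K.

ΔS_gas = 22.9 J/K

For an isothermal ideal gas ΔS_gas = nR ln(V₂/V₁) = 1.39 × 8.314 × ln(182/25.1) = 22.9 J/K.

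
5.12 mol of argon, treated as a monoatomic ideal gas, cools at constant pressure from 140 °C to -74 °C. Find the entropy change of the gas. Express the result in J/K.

In kelvin: T₁ = 413.15 K, T₂ = 199.15 K. At constant pressure, ΔS = nC_p ln(T₂/T₁) with C_p = 5R/2 = 20.79 J mol⁻¹ K⁻¹.
ΔS = 5.12 × 20.79 × ln(199.15/413.15) = -77.7 J/K.

ΔS = -77.7 J/K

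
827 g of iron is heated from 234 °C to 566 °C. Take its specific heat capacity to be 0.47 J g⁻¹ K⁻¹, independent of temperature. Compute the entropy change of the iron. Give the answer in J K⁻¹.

ΔS = 196 J/K

In kelvin: T₁ = 507.15 K, T₂ = 839.15 K. ΔS = ∫dQ_rev/T = m c ln(T₂/T₁) = 827 × 0.47 × ln(839.15/507.15) = 196 J/K.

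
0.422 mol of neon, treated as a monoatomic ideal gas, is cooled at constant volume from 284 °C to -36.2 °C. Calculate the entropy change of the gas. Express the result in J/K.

ΔS = -4.5 J/K

In kelvin: T₁ = 557.15 K, T₂ = 236.95 K. At constant volume, ΔS = nC_V ln(T₂/T₁) with C_V = 3R/2 = 12.47 J mol⁻¹ K⁻¹.
ΔS = 0.422 × 12.47 × ln(236.95/557.15) = -4.5 J/K.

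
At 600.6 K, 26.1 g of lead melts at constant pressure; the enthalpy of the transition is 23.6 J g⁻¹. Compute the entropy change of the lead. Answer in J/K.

Heat absorbed by the substance: Q = mL = 26.1 × 23.6 = 615.96 J.
At constant T, ΔS = Q_rev/T = 615.96 / 600.6 = 1.03 J/K.

ΔS = 1.03 J/K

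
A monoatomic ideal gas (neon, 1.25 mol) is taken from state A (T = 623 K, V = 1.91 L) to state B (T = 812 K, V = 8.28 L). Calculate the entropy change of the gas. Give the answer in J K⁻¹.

ΔS = 19.4 J/K

Entropy is a state function: ΔS = nC_V ln(T₂/T₁) + nR ln(V₂/V₁), with C_V = 3R/2 = 12.47 J mol⁻¹ K⁻¹ for a monoatomic ideal gas.
ΔS = 1.25 × [12.47 × ln(812/623) + 8.314 × ln(8.28/1.91)] = 19.4 J/K.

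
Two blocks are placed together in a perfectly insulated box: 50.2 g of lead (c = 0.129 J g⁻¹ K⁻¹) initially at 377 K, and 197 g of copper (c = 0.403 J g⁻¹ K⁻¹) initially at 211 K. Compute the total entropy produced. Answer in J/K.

Energy balance: T_f = (m₁c₁T₁ + m₂c₂T₂)/(m₁c₁ + m₂c₂) = 223.52 K.
ΔS₁ = m₁c₁ ln(T_f/T₁) = 6.4758 × ln(223.52/377) = -3.385 J/K.
ΔS₂ = m₂c₂ ln(T_f/T₂) = 79.391 × ln(223.52/211) = 4.576 J/K.
ΔS_total = -3.385 + 4.576 = 1.19 J/K.

ΔS_total = 1.19 J/K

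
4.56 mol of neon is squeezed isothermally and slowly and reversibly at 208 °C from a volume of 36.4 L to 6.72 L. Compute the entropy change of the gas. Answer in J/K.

ΔS_gas = -64.1 J/K

For an isothermal ideal gas ΔS_gas = nR ln(V₂/V₁) = 4.56 × 8.314 × ln(6.72/36.4) = -64.1 J/K.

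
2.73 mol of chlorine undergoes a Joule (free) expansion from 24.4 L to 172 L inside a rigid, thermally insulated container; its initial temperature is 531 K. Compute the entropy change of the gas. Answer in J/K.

No heat is exchanged and no work is done, so the ideal-gas temperature stays constant.
Entropy is a state function; using a reversible isothermal path, ΔS_gas = nR ln(V₂/V₁) = 2.73 × 8.314 × ln(172/24.4) = 44.3 J/K.

ΔS_gas = 44.3 J/K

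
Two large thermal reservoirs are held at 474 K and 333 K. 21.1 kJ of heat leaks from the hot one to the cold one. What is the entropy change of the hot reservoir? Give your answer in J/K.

The hot reservoir loses heat Q, so ΔS_hot = −Q/T_H = −21100/474 = -44.5 J/K.

ΔS_hot = -44.5 J/K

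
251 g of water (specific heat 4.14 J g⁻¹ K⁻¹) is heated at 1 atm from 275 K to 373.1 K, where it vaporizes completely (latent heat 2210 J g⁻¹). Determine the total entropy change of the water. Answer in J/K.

Warming step: ΔS₁ = m c ln(T_tr/T_i) = 251 × 4.14 × ln(373.1/275) = 317 J/K.
Phase change: ΔS₂ = +mL/T_tr = 251 × 2210 / 373.1 = 1487 J/K.
ΔS_total = (317) + (1487) = 1800 J/K.

ΔS = 1800 J/K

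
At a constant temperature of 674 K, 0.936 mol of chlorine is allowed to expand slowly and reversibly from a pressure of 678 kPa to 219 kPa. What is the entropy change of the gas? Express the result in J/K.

ΔS_gas = 8.79 J/K

For an isothermal ideal gas ΔS_gas = nR ln(P₁/P₂) = 0.936 × 8.314 × ln(678/219) = 8.79 J/K.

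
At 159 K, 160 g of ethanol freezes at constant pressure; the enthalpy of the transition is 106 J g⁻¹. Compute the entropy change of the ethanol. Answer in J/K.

Heat released by the substance: Q = −mL = −160 × 106 = −16960 J.
At constant T, ΔS = Q_rev/T = −16960 / 159 = -107 J/K.

ΔS = -107 J/K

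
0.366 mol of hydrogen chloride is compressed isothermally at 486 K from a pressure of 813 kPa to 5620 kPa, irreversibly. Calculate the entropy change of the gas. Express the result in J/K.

ΔS_gas = -5.88 J/K

Entropy is a state function, so ΔS_gas depends only on the end states.
For an isothermal ideal gas ΔS_gas = nR ln(P₁/P₂) = 0.366 × 8.314 × ln(813/5620) = -5.88 J/K.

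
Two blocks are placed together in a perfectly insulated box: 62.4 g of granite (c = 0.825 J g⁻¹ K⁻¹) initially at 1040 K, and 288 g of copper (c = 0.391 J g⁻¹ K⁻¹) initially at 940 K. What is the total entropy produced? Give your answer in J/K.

Energy balance: T_f = (m₁c₁T₁ + m₂c₂T₂)/(m₁c₁ + m₂c₂) = 971.37 K.
ΔS₁ = m₁c₁ ln(T_f/T₁) = 51.48 × ln(971.37/1040) = -3.514 J/K.
ΔS₂ = m₂c₂ ln(T_f/T₂) = 112.608 × ln(971.37/940) = 3.697 J/K.
ΔS_total = -3.514 + 3.697 = 0.183 J/K.

ΔS_total = 0.183 J/K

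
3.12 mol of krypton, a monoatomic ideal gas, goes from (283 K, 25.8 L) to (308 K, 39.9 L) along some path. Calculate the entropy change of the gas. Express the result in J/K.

Entropy is a state function: ΔS = nC_V ln(T₂/T₁) + nR ln(V₂/V₁), with C_V = 3R/2 = 12.47 J mol⁻¹ K⁻¹ for a monoatomic ideal gas.
ΔS = 3.12 × [12.47 × ln(308/283) + 8.314 × ln(39.9/25.8)] = 14.6 J/K.

ΔS = 14.6 J/K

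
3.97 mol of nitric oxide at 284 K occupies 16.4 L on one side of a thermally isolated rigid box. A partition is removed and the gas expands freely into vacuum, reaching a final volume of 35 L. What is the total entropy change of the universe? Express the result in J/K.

For an ideal gas in free expansion Q = 0 and W = 0, so T is unchanged.
Entropy is a state function; using a reversible isothermal path, ΔS_gas = nR ln(V₂/V₁) = 3.97 × 8.314 × ln(35/16.4) = 25 J/K.
The insulated surroundings exchange no heat, so ΔS_surr = 0 and ΔS_universe = ΔS_gas.

ΔS_universe = 25 J/K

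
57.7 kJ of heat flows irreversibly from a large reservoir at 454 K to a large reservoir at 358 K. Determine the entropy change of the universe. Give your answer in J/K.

ΔS_total = 34.1 J/K

ΔS_hot = −Q/T_H = −57700/454 = -127.1 J/K and ΔS_cold = +Q/T_C = 57700/358 = 161.2 J/K.
ΔS_total = -127.1 + 161.2 = 34.1 J/K, positive as the second law requires.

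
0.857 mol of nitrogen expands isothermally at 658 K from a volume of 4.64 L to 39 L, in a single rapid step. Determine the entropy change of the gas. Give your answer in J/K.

ΔS_gas = 15.2 J/K

Entropy is a state function, so ΔS_gas depends only on the end states.
For an isothermal ideal gas ΔS_gas = nR ln(V₂/V₁) = 0.857 × 8.314 × ln(39/4.64) = 15.2 J/K.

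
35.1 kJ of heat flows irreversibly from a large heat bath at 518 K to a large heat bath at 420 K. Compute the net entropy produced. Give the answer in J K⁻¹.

ΔS_hot = −Q/T_H = −35100/518 = -67.76 J/K and ΔS_cold = +Q/T_C = 35100/420 = 83.57 J/K.
ΔS_total = -67.76 + 83.57 = 15.8 J/K, positive as the second law requires.

ΔS_total = 15.8 J/K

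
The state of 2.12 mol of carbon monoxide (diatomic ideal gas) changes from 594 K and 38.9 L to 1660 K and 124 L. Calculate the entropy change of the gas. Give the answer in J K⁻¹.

ΔS = 65.7 J/K

Entropy is a state function: ΔS = nC_V ln(T₂/T₁) + nR ln(V₂/V₁), with C_V = 5R/2 = 20.79 J mol⁻¹ K⁻¹ for a diatomic ideal gas.
ΔS = 2.12 × [20.79 × ln(1660/594) + 8.314 × ln(124/38.9)] = 65.7 J/K.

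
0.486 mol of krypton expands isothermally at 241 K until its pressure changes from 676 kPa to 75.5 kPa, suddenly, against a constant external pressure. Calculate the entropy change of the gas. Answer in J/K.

ΔS_gas = 8.86 J/K

Entropy is a state function, so ΔS_gas depends only on the end states.
For an isothermal ideal gas ΔS_gas = nR ln(P₁/P₂) = 0.486 × 8.314 × ln(676/75.5) = 8.86 J/K.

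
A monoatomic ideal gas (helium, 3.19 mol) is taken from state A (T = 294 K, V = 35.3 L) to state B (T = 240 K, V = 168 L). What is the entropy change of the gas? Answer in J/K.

Entropy is a state function: ΔS = nC_V ln(T₂/T₁) + nR ln(V₂/V₁), with C_V = 3R/2 = 12.47 J mol⁻¹ K⁻¹ for a monoatomic ideal gas.
ΔS = 3.19 × [12.47 × ln(240/294) + 8.314 × ln(168/35.3)] = 33.3 J/K.

ΔS = 33.3 J/K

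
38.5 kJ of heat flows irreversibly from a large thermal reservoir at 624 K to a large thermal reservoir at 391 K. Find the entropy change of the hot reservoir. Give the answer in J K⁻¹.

ΔS_hot = -61.7 J/K

The hot reservoir loses heat Q, so ΔS_hot = −Q/T_H = −38500/624 = -61.7 J/K.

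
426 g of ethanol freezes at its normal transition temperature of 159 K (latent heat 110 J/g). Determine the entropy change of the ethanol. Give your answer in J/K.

ΔS = -295 J/K

Heat released by the substance: Q = −mL = −426 × 110 = −46860 J.
At constant T, ΔS = Q_rev/T = −46860 / 159 = -295 J/K.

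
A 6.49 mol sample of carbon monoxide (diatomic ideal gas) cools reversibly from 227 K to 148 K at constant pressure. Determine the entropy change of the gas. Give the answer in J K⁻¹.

ΔS = -80.8 J/K

At constant pressure, ΔS = nC_p ln(T₂/T₁) with C_p = 7R/2 = 29.1 J mol⁻¹ K⁻¹.
ΔS = 6.49 × 29.1 × ln(148/227) = -80.8 J/K.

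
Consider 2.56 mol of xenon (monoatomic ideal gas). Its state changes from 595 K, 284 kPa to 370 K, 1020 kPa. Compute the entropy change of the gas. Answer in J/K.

ΔS = -52.5 J/K

ΔS = nC_p ln(T₂/T₁) − nR ln(P₂/P₁), with C_p = 5R/2 = 20.79 J mol⁻¹ K⁻¹ for a monoatomic ideal gas.
ΔS = 2.56 × [20.79 × ln(370/595) − 8.314 × ln(1020/284)] = -52.5 J/K.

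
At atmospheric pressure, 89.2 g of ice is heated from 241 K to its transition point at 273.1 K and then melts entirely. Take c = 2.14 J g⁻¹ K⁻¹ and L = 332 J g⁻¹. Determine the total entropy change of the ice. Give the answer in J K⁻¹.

ΔS = 132 J/K

Warming step: ΔS₁ = m c ln(T_tr/T_i) = 89.2 × 2.14 × ln(273.1/241) = 23.87 J/K.
Phase change: ΔS₂ = +mL/T_tr = 89.2 × 332 / 273.1 = 108.4 J/K.
ΔS_total = (23.87) + (108.4) = 132 J/K.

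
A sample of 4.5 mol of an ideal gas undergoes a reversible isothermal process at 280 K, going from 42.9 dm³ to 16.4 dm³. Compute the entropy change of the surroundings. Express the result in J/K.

For an isothermal ideal gas ΔS_gas = nR ln(V₂/V₁) = 4.5 × 8.314 × ln(16.4/42.9) = -36 J/K.
The process is reversible, so ΔS_surr = −ΔS_gas = 36 J/K and ΔS_universe = 0.

ΔS_surr = 36 J/K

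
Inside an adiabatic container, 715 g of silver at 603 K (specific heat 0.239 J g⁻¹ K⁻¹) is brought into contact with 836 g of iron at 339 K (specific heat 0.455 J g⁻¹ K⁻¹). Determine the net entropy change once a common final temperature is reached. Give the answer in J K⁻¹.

ΔS_total = 20.8 J/K

Energy balance: T_f = (m₁c₁T₁ + m₂c₂T₂)/(m₁c₁ + m₂c₂) = 420.84 K.
ΔS₁ = m₁c₁ ln(T_f/T₁) = 170.885 × ln(420.84/603) = -61.46 J/K.
ΔS₂ = m₂c₂ ln(T_f/T₂) = 380.38 × ln(420.84/339) = 82.26 J/K.
ΔS_total = -61.46 + 82.26 = 20.8 J/K.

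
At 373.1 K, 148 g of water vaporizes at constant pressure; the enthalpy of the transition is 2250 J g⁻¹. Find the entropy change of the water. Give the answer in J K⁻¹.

ΔS = 893 J/K

Heat absorbed by the substance: Q = mL = 148 × 2250 = 333000 J.
At constant T, ΔS = Q_rev/T = 333000 / 373.1 = 893 J/K.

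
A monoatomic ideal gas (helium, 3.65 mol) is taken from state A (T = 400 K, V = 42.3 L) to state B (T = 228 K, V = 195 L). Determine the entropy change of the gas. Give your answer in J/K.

Entropy is a state function: ΔS = nC_V ln(T₂/T₁) + nR ln(V₂/V₁), with C_V = 3R/2 = 12.47 J mol⁻¹ K⁻¹ for a monoatomic ideal gas.
ΔS = 3.65 × [12.47 × ln(228/400) + 8.314 × ln(195/42.3)] = 20.8 J/K.

ΔS = 20.8 J/K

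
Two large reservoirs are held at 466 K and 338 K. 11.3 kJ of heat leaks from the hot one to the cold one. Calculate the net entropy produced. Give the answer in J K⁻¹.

ΔS_total = 9.18 J/K

ΔS_hot = −Q/T_H = −11300/466 = -24.25 J/K and ΔS_cold = +Q/T_C = 11300/338 = 33.43 J/K.
ΔS_total = -24.25 + 33.43 = 9.18 J/K, positive as the second law requires.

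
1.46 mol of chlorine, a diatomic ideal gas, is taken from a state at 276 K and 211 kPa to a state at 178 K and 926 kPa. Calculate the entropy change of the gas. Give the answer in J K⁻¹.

ΔS = -36.6 J/K

ΔS = nC_p ln(T₂/T₁) − nR ln(P₂/P₁), with C_p = 7R/2 = 29.1 J mol⁻¹ K⁻¹ for a diatomic ideal gas.
ΔS = 1.46 × [29.1 × ln(178/276) − 8.314 × ln(926/211)] = -36.6 J/K.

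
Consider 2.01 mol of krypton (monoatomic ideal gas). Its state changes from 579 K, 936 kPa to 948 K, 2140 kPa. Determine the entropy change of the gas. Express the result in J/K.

ΔS = nC_p ln(T₂/T₁) − nR ln(P₂/P₁), with C_p = 5R/2 = 20.79 J mol⁻¹ K⁻¹ for a monoatomic ideal gas.
ΔS = 2.01 × [20.79 × ln(948/579) − 8.314 × ln(2140/936)] = 6.78 J/K.

ΔS = 6.78 J/K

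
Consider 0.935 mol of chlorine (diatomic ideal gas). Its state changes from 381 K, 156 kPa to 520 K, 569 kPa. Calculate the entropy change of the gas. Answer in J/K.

ΔS = -1.6 J/K

ΔS = nC_p ln(T₂/T₁) − nR ln(P₂/P₁), with C_p = 7R/2 = 29.1 J mol⁻¹ K⁻¹ for a diatomic ideal gas.
ΔS = 0.935 × [29.1 × ln(520/381) − 8.314 × ln(569/156)] = -1.6 J/K.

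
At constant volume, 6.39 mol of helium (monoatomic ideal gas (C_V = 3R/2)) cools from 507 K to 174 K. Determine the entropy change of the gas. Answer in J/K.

ΔS = -85.2 J/K

At constant volume, ΔS = nC_V ln(T₂/T₁) with C_V = 3R/2 = 12.47 J mol⁻¹ K⁻¹.
ΔS = 6.39 × 12.47 × ln(174/507) = -85.2 J/K.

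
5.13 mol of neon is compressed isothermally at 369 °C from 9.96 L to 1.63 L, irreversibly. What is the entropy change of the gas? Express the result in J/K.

ΔS_gas = -77.2 J/K

Entropy is a state function, so ΔS_gas depends only on the end states.
For an isothermal ideal gas ΔS_gas = nR ln(V₂/V₁) = 5.13 × 8.314 × ln(1.63/9.96) = -77.2 J/K.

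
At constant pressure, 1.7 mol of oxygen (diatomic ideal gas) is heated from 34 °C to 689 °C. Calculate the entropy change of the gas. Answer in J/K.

ΔS = 56.5 J/K

In kelvin: T₁ = 307.15 K, T₂ = 962.15 K. At constant pressure, ΔS = nC_p ln(T₂/T₁) with C_p = 7R/2 = 29.1 J mol⁻¹ K⁻¹.
ΔS = 1.7 × 29.1 × ln(962.15/307.15) = 56.5 J/K.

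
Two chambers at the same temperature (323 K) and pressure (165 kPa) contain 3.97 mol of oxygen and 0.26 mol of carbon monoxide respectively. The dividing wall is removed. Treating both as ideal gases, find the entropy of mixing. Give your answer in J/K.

ΔS_mix = 8.12 J/K

Mole fractions: x_A = 3.97/4.23 = 0.939, x_B = 0.0615.
ΔS_mix = −R(n_A ln x_A + n_B ln x_B) = −8.314 × (3.97 ln 0.939 + 0.26 ln 0.0615) = 8.12 J/K.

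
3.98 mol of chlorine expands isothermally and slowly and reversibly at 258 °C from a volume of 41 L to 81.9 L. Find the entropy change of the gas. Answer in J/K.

ΔS_gas = 22.9 J/K

For an isothermal ideal gas ΔS_gas = nR ln(V₂/V₁) = 3.98 × 8.314 × ln(81.9/41) = 22.9 J/K.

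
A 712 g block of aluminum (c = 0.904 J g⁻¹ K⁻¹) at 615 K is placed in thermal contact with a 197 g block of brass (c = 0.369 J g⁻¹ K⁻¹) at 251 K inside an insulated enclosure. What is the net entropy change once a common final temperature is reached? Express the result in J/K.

Energy balance: T_f = (m₁c₁T₁ + m₂c₂T₂)/(m₁c₁ + m₂c₂) = 578.06 K.
ΔS₁ = m₁c₁ ln(T_f/T₁) = 643.648 × ln(578.06/615) = -39.87 J/K.
ΔS₂ = m₂c₂ ln(T_f/T₂) = 72.693 × ln(578.06/251) = 60.64 J/K.
ΔS_total = -39.87 + 60.64 = 20.8 J/K.

ΔS_total = 20.8 J/K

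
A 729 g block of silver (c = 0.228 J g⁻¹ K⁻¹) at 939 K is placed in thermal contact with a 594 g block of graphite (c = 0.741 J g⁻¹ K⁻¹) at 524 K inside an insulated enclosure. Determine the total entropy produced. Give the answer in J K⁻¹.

ΔS_total = 22.2 J/K

Energy balance: T_f = (m₁c₁T₁ + m₂c₂T₂)/(m₁c₁ + m₂c₂) = 637.76 K.
ΔS₁ = m₁c₁ ln(T_f/T₁) = 166.212 × ln(637.76/939) = -64.3 J/K.
ΔS₂ = m₂c₂ ln(T_f/T₂) = 440.154 × ln(637.76/524) = 86.47 J/K.
ΔS_total = -64.3 + 86.47 = 22.2 J/K.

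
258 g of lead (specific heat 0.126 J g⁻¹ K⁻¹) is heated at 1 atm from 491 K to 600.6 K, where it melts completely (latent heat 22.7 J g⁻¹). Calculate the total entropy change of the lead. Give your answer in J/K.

Warming step: ΔS₁ = m c ln(T_tr/T_i) = 258 × 0.126 × ln(600.6/491) = 6.55 J/K.
Phase change: ΔS₂ = +mL/T_tr = 258 × 22.7 / 600.6 = 9.751 J/K.
ΔS_total = (6.55) + (9.751) = 16.3 J/K.

ΔS = 16.3 J/K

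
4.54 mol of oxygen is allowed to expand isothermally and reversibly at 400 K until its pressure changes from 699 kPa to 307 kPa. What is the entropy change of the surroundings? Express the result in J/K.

For an isothermal ideal gas ΔS_gas = nR ln(P₁/P₂) = 4.54 × 8.314 × ln(699/307) = 31.1 J/K.
The process is reversible, so ΔS_surr = −ΔS_gas = -31.1 J/K and ΔS_universe = 0.

ΔS_surr = -31.1 J/K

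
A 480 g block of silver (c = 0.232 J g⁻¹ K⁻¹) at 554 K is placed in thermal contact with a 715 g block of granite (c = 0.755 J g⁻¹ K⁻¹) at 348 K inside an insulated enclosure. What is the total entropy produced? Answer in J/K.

Energy balance: T_f = (m₁c₁T₁ + m₂c₂T₂)/(m₁c₁ + m₂c₂) = 383.23 K.
ΔS₁ = m₁c₁ ln(T_f/T₁) = 111.36 × ln(383.23/554) = -41.04 J/K.
ΔS₂ = m₂c₂ ln(T_f/T₂) = 539.825 × ln(383.23/348) = 52.05 J/K.
ΔS_total = -41.04 + 52.05 = 11 J/K.

ΔS_total = 11 J/K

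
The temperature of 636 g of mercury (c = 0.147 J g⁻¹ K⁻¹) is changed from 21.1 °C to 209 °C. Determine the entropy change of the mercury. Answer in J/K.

In kelvin: T₁ = 294.25 K, T₂ = 482.15 K. ΔS = ∫dQ_rev/T = m c ln(T₂/T₁) = 636 × 0.147 × ln(482.15/294.25) = 46.2 J/K.

ΔS = 46.2 J/K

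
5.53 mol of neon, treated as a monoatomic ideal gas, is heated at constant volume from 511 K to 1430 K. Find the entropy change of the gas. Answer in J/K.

ΔS = 71 J/K

At constant volume, ΔS = nC_V ln(T₂/T₁) with C_V = 3R/2 = 12.47 J mol⁻¹ K⁻¹.
ΔS = 5.53 × 12.47 × ln(1430/511) = 71 J/K.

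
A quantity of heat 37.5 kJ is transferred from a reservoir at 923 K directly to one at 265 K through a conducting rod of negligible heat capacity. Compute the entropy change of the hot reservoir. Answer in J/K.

ΔS_hot = -40.6 J/K

The hot reservoir loses heat Q, so ΔS_hot = −Q/T_H = −37500/923 = -40.6 J/K.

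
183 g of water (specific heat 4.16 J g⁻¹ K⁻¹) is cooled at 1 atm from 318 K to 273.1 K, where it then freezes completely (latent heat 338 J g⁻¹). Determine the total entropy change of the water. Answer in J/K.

ΔS = -342 J/K

Cooling step: ΔS₁ = m c ln(T_tr/T_i) = 183 × 4.16 × ln(273.1/318) = -115.9 J/K.
Phase change: ΔS₂ = −mL/T_tr = −183 × 338 / 273.1 = -226.5 J/K.
ΔS_total = (-115.9) + (-226.5) = -342 J/K.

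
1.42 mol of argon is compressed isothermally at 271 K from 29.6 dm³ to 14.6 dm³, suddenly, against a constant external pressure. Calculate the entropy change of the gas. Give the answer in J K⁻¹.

ΔS_gas = -8.34 J/K

Entropy is a state function, so ΔS_gas depends only on the end states.
For an isothermal ideal gas ΔS_gas = nR ln(V₂/V₁) = 1.42 × 8.314 × ln(14.6/29.6) = -8.34 J/K.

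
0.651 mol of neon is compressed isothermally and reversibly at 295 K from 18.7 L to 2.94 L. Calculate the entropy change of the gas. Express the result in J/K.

For an isothermal ideal gas ΔS_gas = nR ln(V₂/V₁) = 0.651 × 8.314 × ln(2.94/18.7) = -10 J/K.

ΔS_gas = -10 J/K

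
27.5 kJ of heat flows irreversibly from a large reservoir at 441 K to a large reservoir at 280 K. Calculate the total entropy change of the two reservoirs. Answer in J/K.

ΔS_hot = −Q/T_H = −27500/441 = -62.358 J/K and ΔS_cold = +Q/T_C = 27500/280 = 98.214 J/K.
ΔS_total = -62.358 + 98.214 = 35.9 J/K, positive as the second law requires.

ΔS_total = 35.9 J/K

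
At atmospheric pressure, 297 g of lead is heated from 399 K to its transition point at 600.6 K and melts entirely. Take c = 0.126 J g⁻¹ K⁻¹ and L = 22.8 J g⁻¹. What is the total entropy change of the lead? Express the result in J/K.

Warming step: ΔS₁ = m c ln(T_tr/T_i) = 297 × 0.126 × ln(600.6/399) = 15.3 J/K.
Phase change: ΔS₂ = +mL/T_tr = 297 × 22.8 / 600.6 = 11.27 J/K.
ΔS_total = (15.3) + (11.27) = 26.6 J/K.

ΔS = 26.6 J/K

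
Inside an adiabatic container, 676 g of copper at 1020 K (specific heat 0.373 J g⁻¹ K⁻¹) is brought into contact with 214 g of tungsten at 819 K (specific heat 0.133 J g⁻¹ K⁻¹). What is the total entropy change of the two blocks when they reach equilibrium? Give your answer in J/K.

Energy balance: T_f = (m₁c₁T₁ + m₂c₂T₂)/(m₁c₁ + m₂c₂) = 999.61 K.
ΔS₁ = m₁c₁ ln(T_f/T₁) = 252.148 × ln(999.61/1020) = -5.091 J/K.
ΔS₂ = m₂c₂ ln(T_f/T₂) = 28.462 × ln(999.61/819) = 5.672 J/K.
ΔS_total = -5.091 + 5.672 = 0.581 J/K.

ΔS_total = 0.581 J/K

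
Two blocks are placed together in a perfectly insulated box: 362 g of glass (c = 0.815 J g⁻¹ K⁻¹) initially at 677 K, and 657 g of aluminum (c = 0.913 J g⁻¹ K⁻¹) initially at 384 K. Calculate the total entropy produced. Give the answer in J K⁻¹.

ΔS_total = 33.5 J/K

Energy balance: T_f = (m₁c₁T₁ + m₂c₂T₂)/(m₁c₁ + m₂c₂) = 480.6 K.
ΔS₁ = m₁c₁ ln(T_f/T₁) = 295.03 × ln(480.6/677) = -101.1 J/K.
ΔS₂ = m₂c₂ ln(T_f/T₂) = 599.841 × ln(480.6/384) = 134.6 J/K.
ΔS_total = -101.1 + 134.6 = 33.5 J/K.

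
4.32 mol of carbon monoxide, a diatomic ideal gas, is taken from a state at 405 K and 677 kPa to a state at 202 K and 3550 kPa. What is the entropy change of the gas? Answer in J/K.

ΔS = nC_p ln(T₂/T₁) − nR ln(P₂/P₁), with C_p = 7R/2 = 29.1 J mol⁻¹ K⁻¹ for a diatomic ideal gas.
ΔS = 4.32 × [29.1 × ln(202/405) − 8.314 × ln(3550/677)] = -147 J/K.

ΔS = -147 J/K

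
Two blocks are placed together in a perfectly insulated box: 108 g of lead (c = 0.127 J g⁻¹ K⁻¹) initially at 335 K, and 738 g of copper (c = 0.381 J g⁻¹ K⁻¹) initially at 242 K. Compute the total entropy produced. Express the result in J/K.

Energy balance: T_f = (m₁c₁T₁ + m₂c₂T₂)/(m₁c₁ + m₂c₂) = 246.33 K.
ΔS₁ = m₁c₁ ln(T_f/T₁) = 13.716 × ln(246.33/335) = -4.217 J/K.
ΔS₂ = m₂c₂ ln(T_f/T₂) = 281.178 × ln(246.33/242) = 4.981 J/K.
ΔS_total = -4.217 + 4.981 = 0.764 J/K.

ΔS_total = 0.764 J/K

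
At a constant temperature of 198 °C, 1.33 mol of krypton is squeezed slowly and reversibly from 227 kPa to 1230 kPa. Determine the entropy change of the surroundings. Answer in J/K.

ΔS_surr = 18.7 J/K

For an isothermal ideal gas ΔS_gas = nR ln(P₁/P₂) = 1.33 × 8.314 × ln(227/1230) = -18.7 J/K.
The process is reversible, so ΔS_surr = −ΔS_gas = 18.7 J/K and ΔS_universe = 0.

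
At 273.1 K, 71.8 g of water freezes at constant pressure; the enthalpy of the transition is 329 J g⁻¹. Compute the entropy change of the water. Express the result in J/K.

Heat released by the substance: Q = −mL = −71.8 × 329 = −23622.2 J.
At constant T, ΔS = Q_rev/T = −23622.2 / 273.1 = -86.5 J/K.

ΔS = -86.5 J/K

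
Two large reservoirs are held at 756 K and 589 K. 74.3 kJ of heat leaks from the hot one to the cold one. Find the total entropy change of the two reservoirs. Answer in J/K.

ΔS_total = 27.9 J/K

ΔS_hot = −Q/T_H = −74300/756 = -98.28 J/K and ΔS_cold = +Q/T_C = 74300/589 = 126.15 J/K.
ΔS_total = -98.28 + 126.15 = 27.9 J/K, positive as the second law requires.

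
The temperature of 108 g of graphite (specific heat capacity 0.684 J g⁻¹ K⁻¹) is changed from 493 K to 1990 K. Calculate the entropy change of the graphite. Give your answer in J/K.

ΔS = 103 J/K

ΔS = ∫dQ_rev/T = m c ln(T₂/T₁) = 108 × 0.684 × ln(1990/493) = 103 J/K.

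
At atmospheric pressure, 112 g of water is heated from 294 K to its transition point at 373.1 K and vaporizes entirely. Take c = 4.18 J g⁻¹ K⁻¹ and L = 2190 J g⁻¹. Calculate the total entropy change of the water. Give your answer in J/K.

Warming step: ΔS₁ = m c ln(T_tr/T_i) = 112 × 4.18 × ln(373.1/294) = 111.5 J/K.
Phase change: ΔS₂ = +mL/T_tr = 112 × 2190 / 373.1 = 657.4 J/K.
ΔS_total = (111.5) + (657.4) = 769 J/K.

ΔS = 769 J/K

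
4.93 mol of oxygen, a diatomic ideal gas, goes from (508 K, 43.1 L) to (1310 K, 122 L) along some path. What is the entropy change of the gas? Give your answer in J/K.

ΔS = 140 J/K

Entropy is a state function: ΔS = nC_V ln(T₂/T₁) + nR ln(V₂/V₁), with C_V = 5R/2 = 20.79 J mol⁻¹ K⁻¹ for a diatomic ideal gas.
ΔS = 4.93 × [20.79 × ln(1310/508) + 8.314 × ln(122/43.1)] = 140 J/K.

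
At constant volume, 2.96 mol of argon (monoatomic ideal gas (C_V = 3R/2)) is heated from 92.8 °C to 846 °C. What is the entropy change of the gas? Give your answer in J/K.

In kelvin: T₁ = 365.95 K, T₂ = 1119.15 K. At constant volume, ΔS = nC_V ln(T₂/T₁) with C_V = 3R/2 = 12.47 J mol⁻¹ K⁻¹.
ΔS = 2.96 × 12.47 × ln(1119.15/365.95) = 41.3 J/K.

ΔS = 41.3 J/K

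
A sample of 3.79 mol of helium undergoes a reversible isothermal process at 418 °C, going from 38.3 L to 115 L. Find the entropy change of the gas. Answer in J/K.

ΔS_gas = 34.6 J/K

For an isothermal ideal gas ΔS_gas = nR ln(V₂/V₁) = 3.79 × 8.314 × ln(115/38.3) = 34.6 J/K.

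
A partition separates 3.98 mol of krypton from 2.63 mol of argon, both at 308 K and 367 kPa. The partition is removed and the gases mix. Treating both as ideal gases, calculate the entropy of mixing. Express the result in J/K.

ΔS_mix = 36.9 J/K

Mole fractions: x_A = 3.98/6.61 = 0.602, x_B = 0.398.
ΔS_mix = −R(n_A ln x_A + n_B ln x_B) = −8.314 × (3.98 ln 0.602 + 2.63 ln 0.398) = 36.9 J/K.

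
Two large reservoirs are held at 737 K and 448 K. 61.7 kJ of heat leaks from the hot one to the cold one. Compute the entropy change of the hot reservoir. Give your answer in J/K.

The hot reservoir loses heat Q, so ΔS_hot = −Q/T_H = −61700/737 = -83.7 J/K.

ΔS_hot = -83.7 J/K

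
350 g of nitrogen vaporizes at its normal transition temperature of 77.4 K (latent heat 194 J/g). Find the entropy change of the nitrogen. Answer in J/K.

ΔS = 877 J/K

Heat absorbed by the substance: Q = mL = 350 × 194 = 67900 J.
At constant T, ΔS = Q_rev/T = 67900 / 77.4 = 877 J/K.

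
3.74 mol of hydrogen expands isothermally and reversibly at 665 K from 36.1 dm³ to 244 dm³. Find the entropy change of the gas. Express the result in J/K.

ΔS_gas = 59.4 J/K

For an isothermal ideal gas ΔS_gas = nR ln(V₂/V₁) = 3.74 × 8.314 × ln(244/36.1) = 59.4 J/K.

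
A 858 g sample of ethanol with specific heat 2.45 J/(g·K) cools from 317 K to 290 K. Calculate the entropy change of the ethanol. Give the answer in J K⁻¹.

ΔS = ∫dQ_rev/T = m c ln(T₂/T₁) = 858 × 2.45 × ln(290/317) = -187 J/K.

ΔS = -187 J/K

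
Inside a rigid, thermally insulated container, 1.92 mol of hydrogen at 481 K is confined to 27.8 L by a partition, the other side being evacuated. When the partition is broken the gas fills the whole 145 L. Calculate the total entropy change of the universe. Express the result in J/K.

For an ideal gas in free expansion Q = 0 and W = 0, so T is unchanged.
Entropy is a state function; using a reversible isothermal path, ΔS_gas = nR ln(V₂/V₁) = 1.92 × 8.314 × ln(145/27.8) = 26.4 J/K.
The insulated surroundings exchange no heat, so ΔS_surr = 0 and ΔS_universe = ΔS_gas.

ΔS_universe = 26.4 J/K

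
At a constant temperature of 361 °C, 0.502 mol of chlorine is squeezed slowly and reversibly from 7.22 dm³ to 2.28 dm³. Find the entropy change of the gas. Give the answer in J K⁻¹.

For an isothermal ideal gas ΔS_gas = nR ln(V₂/V₁) = 0.502 × 8.314 × ln(2.28/7.22) = -4.81 J/K.

ΔS_gas = -4.81 J/K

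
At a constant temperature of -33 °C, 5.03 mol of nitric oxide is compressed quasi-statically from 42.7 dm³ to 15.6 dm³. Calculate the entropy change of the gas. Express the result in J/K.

ΔS_gas = -42.1 J/K

For an isothermal ideal gas ΔS_gas = nR ln(V₂/V₁) = 5.03 × 8.314 × ln(15.6/42.7) = -42.1 J/K.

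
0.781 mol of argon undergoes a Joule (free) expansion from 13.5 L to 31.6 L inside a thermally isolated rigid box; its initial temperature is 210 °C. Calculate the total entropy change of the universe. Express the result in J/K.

ΔS_universe = 5.52 J/K

No heat is exchanged and no work is done, so the ideal-gas temperature stays constant.
Entropy is a state function; using a reversible isothermal path, ΔS_gas = nR ln(V₂/V₁) = 0.781 × 8.314 × ln(31.6/13.5) = 5.52 J/K.
The insulated surroundings exchange no heat, so ΔS_surr = 0 and ΔS_universe = ΔS_gas.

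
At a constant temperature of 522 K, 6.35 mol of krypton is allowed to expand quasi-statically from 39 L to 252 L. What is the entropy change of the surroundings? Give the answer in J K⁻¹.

For an isothermal ideal gas ΔS_gas = nR ln(V₂/V₁) = 6.35 × 8.314 × ln(252/39) = 98.5 J/K.
The process is reversible, so ΔS_surr = −ΔS_gas = -98.5 J/K and ΔS_universe = 0.

ΔS_surr = -98.5 J/K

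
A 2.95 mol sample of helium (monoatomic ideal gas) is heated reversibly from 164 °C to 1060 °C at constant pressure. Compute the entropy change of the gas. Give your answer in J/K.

ΔS = 68.4 J/K

In kelvin: T₁ = 437.15 K, T₂ = 1333.15 K. At constant pressure, ΔS = nC_p ln(T₂/T₁) with C_p = 5R/2 = 20.79 J mol⁻¹ K⁻¹.
ΔS = 2.95 × 20.79 × ln(1333.15/437.15) = 68.4 J/K.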